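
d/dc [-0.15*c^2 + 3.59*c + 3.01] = 3.59 - 0.3*c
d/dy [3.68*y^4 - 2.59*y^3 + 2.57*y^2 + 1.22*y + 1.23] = 14.72*y^3 - 7.77*y^2 + 5.14*y + 1.22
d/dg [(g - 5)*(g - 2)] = 2*g - 7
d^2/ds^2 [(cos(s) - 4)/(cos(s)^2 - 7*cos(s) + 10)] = (-9*(1 - cos(2*s))^2*cos(s)/4 + 9*(1 - cos(2*s))^2/4 + 272*cos(s) - 20*cos(2*s) - 15*cos(3*s)/2 + cos(5*s)/2 - 201)/((cos(s) - 5)^3*(cos(s) - 2)^3)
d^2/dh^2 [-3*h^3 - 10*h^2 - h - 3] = -18*h - 20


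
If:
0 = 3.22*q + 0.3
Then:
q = -0.09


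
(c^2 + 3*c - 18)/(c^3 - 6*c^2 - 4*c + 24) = (c^2 + 3*c - 18)/(c^3 - 6*c^2 - 4*c + 24)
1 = 1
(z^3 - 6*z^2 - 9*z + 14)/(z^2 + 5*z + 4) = (z^3 - 6*z^2 - 9*z + 14)/(z^2 + 5*z + 4)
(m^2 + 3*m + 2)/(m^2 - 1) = (m + 2)/(m - 1)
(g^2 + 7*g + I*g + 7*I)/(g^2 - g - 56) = (g + I)/(g - 8)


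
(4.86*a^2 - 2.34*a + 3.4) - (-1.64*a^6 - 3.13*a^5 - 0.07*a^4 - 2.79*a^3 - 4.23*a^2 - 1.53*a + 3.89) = 1.64*a^6 + 3.13*a^5 + 0.07*a^4 + 2.79*a^3 + 9.09*a^2 - 0.81*a - 0.49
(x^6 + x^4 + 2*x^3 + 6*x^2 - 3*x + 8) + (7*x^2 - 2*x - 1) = x^6 + x^4 + 2*x^3 + 13*x^2 - 5*x + 7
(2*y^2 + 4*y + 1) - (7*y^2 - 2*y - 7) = -5*y^2 + 6*y + 8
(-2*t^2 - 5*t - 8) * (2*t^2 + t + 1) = -4*t^4 - 12*t^3 - 23*t^2 - 13*t - 8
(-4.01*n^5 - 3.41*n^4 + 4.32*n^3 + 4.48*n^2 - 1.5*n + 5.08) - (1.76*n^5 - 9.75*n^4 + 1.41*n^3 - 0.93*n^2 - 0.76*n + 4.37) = -5.77*n^5 + 6.34*n^4 + 2.91*n^3 + 5.41*n^2 - 0.74*n + 0.71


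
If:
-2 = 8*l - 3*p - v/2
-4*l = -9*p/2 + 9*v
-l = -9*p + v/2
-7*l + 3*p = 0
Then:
No Solution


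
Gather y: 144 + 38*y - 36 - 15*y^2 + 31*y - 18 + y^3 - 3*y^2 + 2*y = y^3 - 18*y^2 + 71*y + 90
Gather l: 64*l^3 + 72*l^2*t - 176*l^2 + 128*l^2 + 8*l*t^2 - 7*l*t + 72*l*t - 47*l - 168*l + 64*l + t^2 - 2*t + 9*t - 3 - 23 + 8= 64*l^3 + l^2*(72*t - 48) + l*(8*t^2 + 65*t - 151) + t^2 + 7*t - 18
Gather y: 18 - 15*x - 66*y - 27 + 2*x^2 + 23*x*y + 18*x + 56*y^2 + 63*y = 2*x^2 + 3*x + 56*y^2 + y*(23*x - 3) - 9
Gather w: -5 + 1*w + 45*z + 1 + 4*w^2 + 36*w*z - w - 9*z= 4*w^2 + 36*w*z + 36*z - 4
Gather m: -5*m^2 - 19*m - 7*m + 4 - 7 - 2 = -5*m^2 - 26*m - 5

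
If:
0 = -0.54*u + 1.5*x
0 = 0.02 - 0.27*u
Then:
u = 0.07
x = 0.03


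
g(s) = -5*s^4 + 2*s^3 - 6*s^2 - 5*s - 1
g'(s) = -20*s^3 + 6*s^2 - 12*s - 5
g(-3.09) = -557.68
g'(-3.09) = 679.44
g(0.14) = -1.81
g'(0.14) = -6.62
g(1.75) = -64.30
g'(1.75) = -114.81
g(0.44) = -4.38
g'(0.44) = -10.82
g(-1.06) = -11.14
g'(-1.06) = 38.28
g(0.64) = -6.97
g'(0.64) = -15.47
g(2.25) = -147.99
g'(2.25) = -229.44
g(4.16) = -1479.07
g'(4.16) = -1390.91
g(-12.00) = -107941.00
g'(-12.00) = 35563.00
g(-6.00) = -7099.00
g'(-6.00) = 4603.00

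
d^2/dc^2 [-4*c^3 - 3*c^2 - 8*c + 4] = -24*c - 6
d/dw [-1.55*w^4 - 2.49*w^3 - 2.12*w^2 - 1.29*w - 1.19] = -6.2*w^3 - 7.47*w^2 - 4.24*w - 1.29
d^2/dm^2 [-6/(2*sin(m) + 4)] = 3*(sin(m)^2 - 2*sin(m) - 2)/(sin(m) + 2)^3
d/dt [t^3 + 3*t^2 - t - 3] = 3*t^2 + 6*t - 1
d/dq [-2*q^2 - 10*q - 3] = -4*q - 10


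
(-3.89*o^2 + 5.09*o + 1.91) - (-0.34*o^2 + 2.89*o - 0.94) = -3.55*o^2 + 2.2*o + 2.85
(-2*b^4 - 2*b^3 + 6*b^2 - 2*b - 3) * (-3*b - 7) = 6*b^5 + 20*b^4 - 4*b^3 - 36*b^2 + 23*b + 21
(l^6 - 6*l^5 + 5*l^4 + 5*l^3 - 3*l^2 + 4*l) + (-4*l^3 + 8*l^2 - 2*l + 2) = l^6 - 6*l^5 + 5*l^4 + l^3 + 5*l^2 + 2*l + 2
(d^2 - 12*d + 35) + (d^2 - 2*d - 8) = 2*d^2 - 14*d + 27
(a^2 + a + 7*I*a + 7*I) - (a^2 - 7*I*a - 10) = a + 14*I*a + 10 + 7*I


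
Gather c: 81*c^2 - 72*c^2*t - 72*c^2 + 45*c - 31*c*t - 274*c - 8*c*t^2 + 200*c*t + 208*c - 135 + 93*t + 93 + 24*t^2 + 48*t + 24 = c^2*(9 - 72*t) + c*(-8*t^2 + 169*t - 21) + 24*t^2 + 141*t - 18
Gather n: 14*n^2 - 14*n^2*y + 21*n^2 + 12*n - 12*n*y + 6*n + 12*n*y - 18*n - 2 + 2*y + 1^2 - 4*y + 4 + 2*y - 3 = n^2*(35 - 14*y)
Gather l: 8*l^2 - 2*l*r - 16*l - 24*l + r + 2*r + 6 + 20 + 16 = 8*l^2 + l*(-2*r - 40) + 3*r + 42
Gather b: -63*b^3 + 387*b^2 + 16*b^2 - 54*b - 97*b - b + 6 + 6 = -63*b^3 + 403*b^2 - 152*b + 12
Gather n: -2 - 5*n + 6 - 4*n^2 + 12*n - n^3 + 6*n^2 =-n^3 + 2*n^2 + 7*n + 4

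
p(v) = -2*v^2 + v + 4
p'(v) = 1 - 4*v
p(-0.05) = 3.94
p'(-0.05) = 1.20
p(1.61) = 0.43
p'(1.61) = -5.44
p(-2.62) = -12.35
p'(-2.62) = 11.48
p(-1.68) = -3.32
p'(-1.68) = 7.72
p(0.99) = 3.03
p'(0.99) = -2.96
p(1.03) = 2.91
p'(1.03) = -3.12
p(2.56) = -6.55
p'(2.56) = -9.24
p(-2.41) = -10.03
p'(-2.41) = 10.64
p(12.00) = -272.00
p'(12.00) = -47.00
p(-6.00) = -74.00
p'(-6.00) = 25.00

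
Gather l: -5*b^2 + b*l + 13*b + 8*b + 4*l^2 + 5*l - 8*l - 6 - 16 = -5*b^2 + 21*b + 4*l^2 + l*(b - 3) - 22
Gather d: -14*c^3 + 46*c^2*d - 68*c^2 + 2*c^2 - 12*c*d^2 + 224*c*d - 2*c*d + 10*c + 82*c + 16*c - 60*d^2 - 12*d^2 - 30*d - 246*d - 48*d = -14*c^3 - 66*c^2 + 108*c + d^2*(-12*c - 72) + d*(46*c^2 + 222*c - 324)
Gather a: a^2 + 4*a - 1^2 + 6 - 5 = a^2 + 4*a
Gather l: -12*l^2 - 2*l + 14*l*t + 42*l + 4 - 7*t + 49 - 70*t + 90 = -12*l^2 + l*(14*t + 40) - 77*t + 143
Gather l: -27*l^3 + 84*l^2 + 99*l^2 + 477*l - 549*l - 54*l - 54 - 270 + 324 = -27*l^3 + 183*l^2 - 126*l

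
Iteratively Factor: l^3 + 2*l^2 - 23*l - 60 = (l + 4)*(l^2 - 2*l - 15) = (l + 3)*(l + 4)*(l - 5)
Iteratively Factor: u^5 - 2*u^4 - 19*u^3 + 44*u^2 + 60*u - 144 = (u + 4)*(u^4 - 6*u^3 + 5*u^2 + 24*u - 36) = (u - 3)*(u + 4)*(u^3 - 3*u^2 - 4*u + 12) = (u - 3)*(u - 2)*(u + 4)*(u^2 - u - 6) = (u - 3)^2*(u - 2)*(u + 4)*(u + 2)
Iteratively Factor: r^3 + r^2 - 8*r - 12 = (r - 3)*(r^2 + 4*r + 4) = (r - 3)*(r + 2)*(r + 2)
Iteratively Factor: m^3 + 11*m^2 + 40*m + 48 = (m + 3)*(m^2 + 8*m + 16) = (m + 3)*(m + 4)*(m + 4)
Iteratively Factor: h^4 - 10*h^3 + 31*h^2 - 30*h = (h - 3)*(h^3 - 7*h^2 + 10*h) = (h - 3)*(h - 2)*(h^2 - 5*h) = (h - 5)*(h - 3)*(h - 2)*(h)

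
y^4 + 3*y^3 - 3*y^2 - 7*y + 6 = (y - 1)^2*(y + 2)*(y + 3)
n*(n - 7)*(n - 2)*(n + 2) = n^4 - 7*n^3 - 4*n^2 + 28*n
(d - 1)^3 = d^3 - 3*d^2 + 3*d - 1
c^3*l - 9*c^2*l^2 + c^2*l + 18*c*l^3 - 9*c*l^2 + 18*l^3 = (c - 6*l)*(c - 3*l)*(c*l + l)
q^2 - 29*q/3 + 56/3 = (q - 7)*(q - 8/3)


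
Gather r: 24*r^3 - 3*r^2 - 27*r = 24*r^3 - 3*r^2 - 27*r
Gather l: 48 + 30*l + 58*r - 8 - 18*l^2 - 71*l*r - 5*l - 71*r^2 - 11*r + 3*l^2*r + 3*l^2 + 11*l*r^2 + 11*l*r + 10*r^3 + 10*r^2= l^2*(3*r - 15) + l*(11*r^2 - 60*r + 25) + 10*r^3 - 61*r^2 + 47*r + 40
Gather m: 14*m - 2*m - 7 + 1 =12*m - 6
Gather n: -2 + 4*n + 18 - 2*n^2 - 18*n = -2*n^2 - 14*n + 16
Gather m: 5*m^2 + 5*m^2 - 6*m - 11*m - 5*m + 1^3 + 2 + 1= 10*m^2 - 22*m + 4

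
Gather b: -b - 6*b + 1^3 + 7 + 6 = 14 - 7*b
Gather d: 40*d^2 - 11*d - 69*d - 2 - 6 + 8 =40*d^2 - 80*d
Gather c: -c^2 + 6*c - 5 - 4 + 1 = -c^2 + 6*c - 8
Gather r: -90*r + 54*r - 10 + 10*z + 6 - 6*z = -36*r + 4*z - 4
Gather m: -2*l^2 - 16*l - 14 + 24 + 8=-2*l^2 - 16*l + 18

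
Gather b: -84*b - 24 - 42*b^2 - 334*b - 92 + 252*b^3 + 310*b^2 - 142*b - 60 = 252*b^3 + 268*b^2 - 560*b - 176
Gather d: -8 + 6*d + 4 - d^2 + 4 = -d^2 + 6*d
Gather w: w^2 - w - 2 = w^2 - w - 2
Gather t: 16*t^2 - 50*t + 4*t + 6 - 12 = 16*t^2 - 46*t - 6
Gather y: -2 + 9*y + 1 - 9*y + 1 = 0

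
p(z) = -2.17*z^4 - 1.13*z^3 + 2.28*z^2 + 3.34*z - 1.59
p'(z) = -8.68*z^3 - 3.39*z^2 + 4.56*z + 3.34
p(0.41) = 0.02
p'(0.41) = 4.04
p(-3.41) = -235.07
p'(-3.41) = 292.55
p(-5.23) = -1418.59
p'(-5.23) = 1128.49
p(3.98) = -567.91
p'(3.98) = -579.44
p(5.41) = -1954.58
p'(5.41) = -1445.60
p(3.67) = -408.14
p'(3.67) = -454.64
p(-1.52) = -9.01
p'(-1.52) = 19.06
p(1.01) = 0.69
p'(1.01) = -4.46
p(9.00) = -14847.99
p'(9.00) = -6557.93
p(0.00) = -1.59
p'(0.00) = 3.34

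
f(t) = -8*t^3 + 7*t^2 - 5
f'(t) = -24*t^2 + 14*t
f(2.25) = -60.69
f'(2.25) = -90.00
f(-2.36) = 139.14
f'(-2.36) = -166.71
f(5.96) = -1450.02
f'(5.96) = -769.08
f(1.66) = -22.31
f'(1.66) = -42.89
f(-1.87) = 71.79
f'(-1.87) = -110.11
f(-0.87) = 5.57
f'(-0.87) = -30.35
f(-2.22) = 117.03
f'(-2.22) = -149.36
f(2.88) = -138.04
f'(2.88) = -158.75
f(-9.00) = 6394.00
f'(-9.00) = -2070.00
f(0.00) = -5.00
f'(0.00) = 0.00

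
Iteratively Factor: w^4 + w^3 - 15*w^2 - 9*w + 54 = (w + 3)*(w^3 - 2*w^2 - 9*w + 18) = (w + 3)^2*(w^2 - 5*w + 6) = (w - 2)*(w + 3)^2*(w - 3)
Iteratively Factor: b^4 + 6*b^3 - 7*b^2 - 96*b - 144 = (b + 3)*(b^3 + 3*b^2 - 16*b - 48) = (b + 3)^2*(b^2 - 16) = (b + 3)^2*(b + 4)*(b - 4)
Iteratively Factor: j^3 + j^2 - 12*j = (j)*(j^2 + j - 12) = j*(j + 4)*(j - 3)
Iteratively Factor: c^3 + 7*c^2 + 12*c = (c + 3)*(c^2 + 4*c) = (c + 3)*(c + 4)*(c)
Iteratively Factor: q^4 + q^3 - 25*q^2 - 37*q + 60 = (q - 5)*(q^3 + 6*q^2 + 5*q - 12) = (q - 5)*(q + 4)*(q^2 + 2*q - 3) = (q - 5)*(q - 1)*(q + 4)*(q + 3)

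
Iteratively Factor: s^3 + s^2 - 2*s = (s)*(s^2 + s - 2) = s*(s - 1)*(s + 2)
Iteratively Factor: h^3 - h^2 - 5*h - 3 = (h + 1)*(h^2 - 2*h - 3) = (h + 1)^2*(h - 3)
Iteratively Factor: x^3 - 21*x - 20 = (x + 1)*(x^2 - x - 20) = (x + 1)*(x + 4)*(x - 5)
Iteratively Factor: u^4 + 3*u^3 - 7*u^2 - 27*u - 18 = (u + 1)*(u^3 + 2*u^2 - 9*u - 18) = (u - 3)*(u + 1)*(u^2 + 5*u + 6) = (u - 3)*(u + 1)*(u + 2)*(u + 3)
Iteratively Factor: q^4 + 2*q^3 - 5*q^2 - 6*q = (q - 2)*(q^3 + 4*q^2 + 3*q) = (q - 2)*(q + 1)*(q^2 + 3*q) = q*(q - 2)*(q + 1)*(q + 3)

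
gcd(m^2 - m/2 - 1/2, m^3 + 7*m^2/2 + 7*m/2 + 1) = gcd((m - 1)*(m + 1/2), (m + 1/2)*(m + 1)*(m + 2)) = m + 1/2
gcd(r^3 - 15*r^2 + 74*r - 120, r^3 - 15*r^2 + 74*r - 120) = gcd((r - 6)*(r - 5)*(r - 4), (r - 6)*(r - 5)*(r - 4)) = r^3 - 15*r^2 + 74*r - 120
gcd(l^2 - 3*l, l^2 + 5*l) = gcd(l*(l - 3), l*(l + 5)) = l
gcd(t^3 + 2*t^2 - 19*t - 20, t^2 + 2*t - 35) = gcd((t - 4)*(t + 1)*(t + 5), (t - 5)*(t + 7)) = 1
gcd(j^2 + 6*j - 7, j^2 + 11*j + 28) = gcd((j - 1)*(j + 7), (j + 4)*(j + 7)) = j + 7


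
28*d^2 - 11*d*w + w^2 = (-7*d + w)*(-4*d + w)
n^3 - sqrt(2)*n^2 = n^2*(n - sqrt(2))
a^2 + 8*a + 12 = (a + 2)*(a + 6)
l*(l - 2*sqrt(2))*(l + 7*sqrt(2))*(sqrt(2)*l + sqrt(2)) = sqrt(2)*l^4 + sqrt(2)*l^3 + 10*l^3 - 28*sqrt(2)*l^2 + 10*l^2 - 28*sqrt(2)*l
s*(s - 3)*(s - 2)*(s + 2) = s^4 - 3*s^3 - 4*s^2 + 12*s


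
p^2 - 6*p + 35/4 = (p - 7/2)*(p - 5/2)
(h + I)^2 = h^2 + 2*I*h - 1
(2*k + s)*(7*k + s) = 14*k^2 + 9*k*s + s^2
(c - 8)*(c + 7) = c^2 - c - 56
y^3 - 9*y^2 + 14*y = y*(y - 7)*(y - 2)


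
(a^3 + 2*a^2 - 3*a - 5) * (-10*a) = -10*a^4 - 20*a^3 + 30*a^2 + 50*a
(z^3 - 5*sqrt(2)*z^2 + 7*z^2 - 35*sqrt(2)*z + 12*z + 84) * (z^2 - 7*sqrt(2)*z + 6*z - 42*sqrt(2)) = z^5 - 12*sqrt(2)*z^4 + 13*z^4 - 156*sqrt(2)*z^3 + 124*z^3 - 588*sqrt(2)*z^2 + 1066*z^2 - 1092*sqrt(2)*z + 3444*z - 3528*sqrt(2)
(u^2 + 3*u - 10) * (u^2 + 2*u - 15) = u^4 + 5*u^3 - 19*u^2 - 65*u + 150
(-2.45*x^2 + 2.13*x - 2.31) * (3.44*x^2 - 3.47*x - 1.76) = -8.428*x^4 + 15.8287*x^3 - 11.0255*x^2 + 4.2669*x + 4.0656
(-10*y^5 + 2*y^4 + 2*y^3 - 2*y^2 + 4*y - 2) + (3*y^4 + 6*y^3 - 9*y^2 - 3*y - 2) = -10*y^5 + 5*y^4 + 8*y^3 - 11*y^2 + y - 4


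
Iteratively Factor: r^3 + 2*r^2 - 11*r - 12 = (r - 3)*(r^2 + 5*r + 4) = (r - 3)*(r + 1)*(r + 4)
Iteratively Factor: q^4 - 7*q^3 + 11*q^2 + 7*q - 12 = (q - 4)*(q^3 - 3*q^2 - q + 3) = (q - 4)*(q - 3)*(q^2 - 1) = (q - 4)*(q - 3)*(q - 1)*(q + 1)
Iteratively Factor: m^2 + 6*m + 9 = (m + 3)*(m + 3)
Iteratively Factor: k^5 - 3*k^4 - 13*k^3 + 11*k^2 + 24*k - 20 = (k + 2)*(k^4 - 5*k^3 - 3*k^2 + 17*k - 10) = (k + 2)^2*(k^3 - 7*k^2 + 11*k - 5) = (k - 5)*(k + 2)^2*(k^2 - 2*k + 1) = (k - 5)*(k - 1)*(k + 2)^2*(k - 1)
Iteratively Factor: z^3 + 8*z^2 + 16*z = (z + 4)*(z^2 + 4*z) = (z + 4)^2*(z)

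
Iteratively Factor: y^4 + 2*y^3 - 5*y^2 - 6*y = (y)*(y^3 + 2*y^2 - 5*y - 6) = y*(y + 1)*(y^2 + y - 6) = y*(y - 2)*(y + 1)*(y + 3)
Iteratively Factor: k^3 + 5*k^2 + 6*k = (k + 2)*(k^2 + 3*k) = k*(k + 2)*(k + 3)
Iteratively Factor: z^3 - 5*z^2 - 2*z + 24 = (z - 4)*(z^2 - z - 6) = (z - 4)*(z + 2)*(z - 3)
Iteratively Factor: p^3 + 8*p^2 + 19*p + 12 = (p + 1)*(p^2 + 7*p + 12) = (p + 1)*(p + 4)*(p + 3)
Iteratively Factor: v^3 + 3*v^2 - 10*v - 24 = (v + 2)*(v^2 + v - 12) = (v + 2)*(v + 4)*(v - 3)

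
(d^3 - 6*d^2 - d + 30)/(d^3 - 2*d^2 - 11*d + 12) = (d^3 - 6*d^2 - d + 30)/(d^3 - 2*d^2 - 11*d + 12)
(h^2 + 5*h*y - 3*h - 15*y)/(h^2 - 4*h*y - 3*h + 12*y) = (-h - 5*y)/(-h + 4*y)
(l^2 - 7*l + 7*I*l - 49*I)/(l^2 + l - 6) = (l^2 + 7*l*(-1 + I) - 49*I)/(l^2 + l - 6)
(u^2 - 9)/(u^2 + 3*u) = (u - 3)/u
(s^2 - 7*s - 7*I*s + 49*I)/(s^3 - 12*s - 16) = (-s^2 + 7*s + 7*I*s - 49*I)/(-s^3 + 12*s + 16)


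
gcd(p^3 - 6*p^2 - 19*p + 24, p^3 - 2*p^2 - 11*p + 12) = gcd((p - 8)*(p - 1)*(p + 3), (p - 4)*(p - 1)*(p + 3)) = p^2 + 2*p - 3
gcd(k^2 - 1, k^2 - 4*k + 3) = k - 1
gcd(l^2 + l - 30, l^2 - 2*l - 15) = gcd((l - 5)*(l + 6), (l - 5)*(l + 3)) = l - 5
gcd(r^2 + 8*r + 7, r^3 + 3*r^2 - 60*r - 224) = r + 7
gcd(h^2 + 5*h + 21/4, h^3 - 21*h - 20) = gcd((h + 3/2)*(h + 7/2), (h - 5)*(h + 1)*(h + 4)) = 1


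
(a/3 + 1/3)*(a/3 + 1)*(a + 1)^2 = a^4/9 + 2*a^3/3 + 4*a^2/3 + 10*a/9 + 1/3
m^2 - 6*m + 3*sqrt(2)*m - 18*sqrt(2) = (m - 6)*(m + 3*sqrt(2))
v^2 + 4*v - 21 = (v - 3)*(v + 7)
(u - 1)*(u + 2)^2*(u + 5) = u^4 + 8*u^3 + 15*u^2 - 4*u - 20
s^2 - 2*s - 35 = (s - 7)*(s + 5)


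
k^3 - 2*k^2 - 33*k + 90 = (k - 5)*(k - 3)*(k + 6)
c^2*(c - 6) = c^3 - 6*c^2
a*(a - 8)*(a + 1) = a^3 - 7*a^2 - 8*a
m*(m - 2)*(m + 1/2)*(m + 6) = m^4 + 9*m^3/2 - 10*m^2 - 6*m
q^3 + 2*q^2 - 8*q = q*(q - 2)*(q + 4)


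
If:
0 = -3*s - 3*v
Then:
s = -v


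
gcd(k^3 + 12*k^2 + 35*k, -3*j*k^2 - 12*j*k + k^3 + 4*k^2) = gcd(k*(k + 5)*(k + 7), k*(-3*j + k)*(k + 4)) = k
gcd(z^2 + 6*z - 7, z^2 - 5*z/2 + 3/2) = z - 1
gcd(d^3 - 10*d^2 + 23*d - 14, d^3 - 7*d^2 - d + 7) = d^2 - 8*d + 7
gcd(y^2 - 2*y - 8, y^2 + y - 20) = y - 4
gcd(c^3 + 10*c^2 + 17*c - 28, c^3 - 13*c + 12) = c^2 + 3*c - 4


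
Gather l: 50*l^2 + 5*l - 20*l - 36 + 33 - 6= 50*l^2 - 15*l - 9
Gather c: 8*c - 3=8*c - 3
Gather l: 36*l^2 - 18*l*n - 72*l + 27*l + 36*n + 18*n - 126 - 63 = 36*l^2 + l*(-18*n - 45) + 54*n - 189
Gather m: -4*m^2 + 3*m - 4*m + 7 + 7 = -4*m^2 - m + 14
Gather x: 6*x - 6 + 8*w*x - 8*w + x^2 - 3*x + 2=-8*w + x^2 + x*(8*w + 3) - 4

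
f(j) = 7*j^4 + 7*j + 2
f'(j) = 28*j^3 + 7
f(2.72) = 404.19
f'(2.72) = 570.46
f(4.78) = 3689.81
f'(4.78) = 3065.03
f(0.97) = 14.99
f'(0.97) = 32.55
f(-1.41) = 19.80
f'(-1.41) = -71.49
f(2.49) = 288.52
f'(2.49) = 439.27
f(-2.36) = 202.62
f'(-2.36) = -361.04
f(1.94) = 114.73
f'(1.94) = 211.44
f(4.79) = 3720.55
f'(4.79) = 3084.26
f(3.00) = 590.00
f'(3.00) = 763.00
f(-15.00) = 354272.00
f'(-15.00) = -94493.00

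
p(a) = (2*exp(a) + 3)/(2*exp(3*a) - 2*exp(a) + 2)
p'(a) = (2*exp(a) + 3)*(-6*exp(3*a) + 2*exp(a))/(2*exp(3*a) - 2*exp(a) + 2)^2 + 2*exp(a)/(2*exp(3*a) - 2*exp(a) + 2)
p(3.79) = 0.00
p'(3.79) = -0.00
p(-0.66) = 3.25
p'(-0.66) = 1.37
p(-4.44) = 1.53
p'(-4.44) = 0.03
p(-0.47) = 3.43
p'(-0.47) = 0.41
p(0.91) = 0.29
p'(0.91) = -0.72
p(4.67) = 0.00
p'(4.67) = -0.00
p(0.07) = 2.22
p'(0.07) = -4.09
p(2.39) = 0.01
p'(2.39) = -0.02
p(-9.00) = 1.50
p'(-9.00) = 0.00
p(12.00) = 0.00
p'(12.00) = 0.00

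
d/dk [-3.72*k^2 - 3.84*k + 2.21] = -7.44*k - 3.84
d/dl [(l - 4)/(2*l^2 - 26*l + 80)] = (l^2 - 13*l - (l - 4)*(2*l - 13) + 40)/(2*(l^2 - 13*l + 40)^2)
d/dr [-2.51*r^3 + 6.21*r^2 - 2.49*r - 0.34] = -7.53*r^2 + 12.42*r - 2.49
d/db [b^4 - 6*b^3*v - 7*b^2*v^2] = 2*b*(2*b^2 - 9*b*v - 7*v^2)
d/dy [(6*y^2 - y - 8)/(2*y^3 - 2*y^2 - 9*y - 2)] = 2*(-6*y^4 + 2*y^3 - 4*y^2 - 28*y - 35)/(4*y^6 - 8*y^5 - 32*y^4 + 28*y^3 + 89*y^2 + 36*y + 4)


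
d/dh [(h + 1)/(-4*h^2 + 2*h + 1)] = (4*h^2 + 8*h - 1)/(16*h^4 - 16*h^3 - 4*h^2 + 4*h + 1)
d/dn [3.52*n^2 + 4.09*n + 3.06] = 7.04*n + 4.09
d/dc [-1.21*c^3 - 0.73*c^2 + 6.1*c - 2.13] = -3.63*c^2 - 1.46*c + 6.1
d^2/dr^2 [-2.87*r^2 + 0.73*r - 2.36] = -5.74000000000000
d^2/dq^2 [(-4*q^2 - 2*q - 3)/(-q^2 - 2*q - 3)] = 6*(-2*q^3 - 9*q^2 + 9)/(q^6 + 6*q^5 + 21*q^4 + 44*q^3 + 63*q^2 + 54*q + 27)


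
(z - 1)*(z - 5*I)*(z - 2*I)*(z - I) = z^4 - z^3 - 8*I*z^3 - 17*z^2 + 8*I*z^2 + 17*z + 10*I*z - 10*I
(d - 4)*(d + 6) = d^2 + 2*d - 24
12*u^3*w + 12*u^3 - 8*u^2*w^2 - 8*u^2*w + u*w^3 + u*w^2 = (-6*u + w)*(-2*u + w)*(u*w + u)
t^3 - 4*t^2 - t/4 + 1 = (t - 4)*(t - 1/2)*(t + 1/2)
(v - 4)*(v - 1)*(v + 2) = v^3 - 3*v^2 - 6*v + 8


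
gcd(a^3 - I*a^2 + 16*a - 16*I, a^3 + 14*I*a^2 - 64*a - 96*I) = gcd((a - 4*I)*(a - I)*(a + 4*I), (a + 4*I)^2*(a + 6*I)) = a + 4*I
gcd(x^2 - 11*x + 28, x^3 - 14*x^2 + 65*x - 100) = x - 4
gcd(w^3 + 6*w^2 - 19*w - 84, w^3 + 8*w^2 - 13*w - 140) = w^2 + 3*w - 28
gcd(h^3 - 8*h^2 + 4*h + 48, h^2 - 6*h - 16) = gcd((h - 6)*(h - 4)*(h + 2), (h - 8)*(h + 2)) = h + 2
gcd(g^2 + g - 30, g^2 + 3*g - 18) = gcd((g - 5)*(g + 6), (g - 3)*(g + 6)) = g + 6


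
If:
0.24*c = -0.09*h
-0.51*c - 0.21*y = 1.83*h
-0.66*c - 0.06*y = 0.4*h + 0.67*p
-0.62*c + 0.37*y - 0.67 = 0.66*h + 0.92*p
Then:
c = 0.07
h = -0.18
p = -0.08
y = 1.39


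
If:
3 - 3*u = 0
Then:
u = 1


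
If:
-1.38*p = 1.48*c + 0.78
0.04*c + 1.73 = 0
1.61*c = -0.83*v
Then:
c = -43.25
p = 45.82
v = 83.89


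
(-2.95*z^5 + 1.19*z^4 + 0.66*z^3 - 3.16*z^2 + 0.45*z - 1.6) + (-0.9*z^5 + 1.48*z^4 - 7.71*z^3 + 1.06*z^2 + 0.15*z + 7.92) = -3.85*z^5 + 2.67*z^4 - 7.05*z^3 - 2.1*z^2 + 0.6*z + 6.32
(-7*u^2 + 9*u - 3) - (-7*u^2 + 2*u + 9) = 7*u - 12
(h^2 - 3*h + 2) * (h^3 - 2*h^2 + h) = h^5 - 5*h^4 + 9*h^3 - 7*h^2 + 2*h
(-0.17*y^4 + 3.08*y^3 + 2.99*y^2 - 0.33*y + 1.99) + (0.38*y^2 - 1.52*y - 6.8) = -0.17*y^4 + 3.08*y^3 + 3.37*y^2 - 1.85*y - 4.81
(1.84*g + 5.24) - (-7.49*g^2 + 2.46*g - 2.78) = 7.49*g^2 - 0.62*g + 8.02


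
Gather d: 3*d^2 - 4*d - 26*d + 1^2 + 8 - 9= 3*d^2 - 30*d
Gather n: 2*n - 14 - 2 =2*n - 16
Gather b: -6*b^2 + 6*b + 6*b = -6*b^2 + 12*b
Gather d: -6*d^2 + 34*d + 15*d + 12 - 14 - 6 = -6*d^2 + 49*d - 8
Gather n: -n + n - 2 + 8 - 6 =0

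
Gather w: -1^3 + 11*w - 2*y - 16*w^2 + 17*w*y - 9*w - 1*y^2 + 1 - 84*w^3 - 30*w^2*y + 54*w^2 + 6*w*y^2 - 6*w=-84*w^3 + w^2*(38 - 30*y) + w*(6*y^2 + 17*y - 4) - y^2 - 2*y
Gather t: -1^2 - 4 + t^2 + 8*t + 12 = t^2 + 8*t + 7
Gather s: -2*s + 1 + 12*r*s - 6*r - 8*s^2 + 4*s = -6*r - 8*s^2 + s*(12*r + 2) + 1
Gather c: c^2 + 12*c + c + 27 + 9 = c^2 + 13*c + 36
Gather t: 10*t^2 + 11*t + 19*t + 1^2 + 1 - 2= 10*t^2 + 30*t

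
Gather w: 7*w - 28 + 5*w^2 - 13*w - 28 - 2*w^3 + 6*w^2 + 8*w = -2*w^3 + 11*w^2 + 2*w - 56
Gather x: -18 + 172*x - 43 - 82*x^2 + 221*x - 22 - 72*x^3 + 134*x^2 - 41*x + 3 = -72*x^3 + 52*x^2 + 352*x - 80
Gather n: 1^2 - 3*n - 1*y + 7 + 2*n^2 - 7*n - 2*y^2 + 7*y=2*n^2 - 10*n - 2*y^2 + 6*y + 8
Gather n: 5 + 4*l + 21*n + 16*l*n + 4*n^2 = 4*l + 4*n^2 + n*(16*l + 21) + 5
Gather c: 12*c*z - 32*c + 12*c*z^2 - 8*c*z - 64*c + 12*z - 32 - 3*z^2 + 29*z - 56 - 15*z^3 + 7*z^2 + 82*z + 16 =c*(12*z^2 + 4*z - 96) - 15*z^3 + 4*z^2 + 123*z - 72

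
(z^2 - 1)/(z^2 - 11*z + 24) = (z^2 - 1)/(z^2 - 11*z + 24)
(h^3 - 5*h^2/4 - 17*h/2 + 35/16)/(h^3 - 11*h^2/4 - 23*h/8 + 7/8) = (h + 5/2)/(h + 1)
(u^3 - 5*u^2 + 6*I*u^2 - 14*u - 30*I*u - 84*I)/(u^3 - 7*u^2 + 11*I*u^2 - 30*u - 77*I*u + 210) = (u + 2)/(u + 5*I)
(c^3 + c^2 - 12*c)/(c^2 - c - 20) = c*(c - 3)/(c - 5)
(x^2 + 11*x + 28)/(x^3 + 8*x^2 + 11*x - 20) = (x + 7)/(x^2 + 4*x - 5)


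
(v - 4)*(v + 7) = v^2 + 3*v - 28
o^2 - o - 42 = (o - 7)*(o + 6)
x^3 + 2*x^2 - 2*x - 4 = (x + 2)*(x - sqrt(2))*(x + sqrt(2))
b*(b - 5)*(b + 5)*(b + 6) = b^4 + 6*b^3 - 25*b^2 - 150*b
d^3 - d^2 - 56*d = d*(d - 8)*(d + 7)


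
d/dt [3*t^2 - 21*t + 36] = 6*t - 21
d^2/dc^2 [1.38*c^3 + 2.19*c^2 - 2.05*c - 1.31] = 8.28*c + 4.38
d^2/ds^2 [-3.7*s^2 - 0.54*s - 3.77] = -7.40000000000000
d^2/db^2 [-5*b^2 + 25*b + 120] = -10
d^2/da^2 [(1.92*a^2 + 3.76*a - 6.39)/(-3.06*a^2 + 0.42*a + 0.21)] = (-75.34944*a^3 + 351.597672*a^2 - 63.771624*a + 10.96074)/(28.652616*a^6 - 11.798136*a^5 - 4.279716*a^4 + 1.545264*a^3 + 0.293706*a^2 - 0.055566*a - 0.009261)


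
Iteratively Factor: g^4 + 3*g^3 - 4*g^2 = (g - 1)*(g^3 + 4*g^2) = g*(g - 1)*(g^2 + 4*g) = g^2*(g - 1)*(g + 4)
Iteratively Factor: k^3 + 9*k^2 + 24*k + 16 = (k + 4)*(k^2 + 5*k + 4) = (k + 4)^2*(k + 1)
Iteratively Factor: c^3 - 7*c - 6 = (c + 2)*(c^2 - 2*c - 3) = (c + 1)*(c + 2)*(c - 3)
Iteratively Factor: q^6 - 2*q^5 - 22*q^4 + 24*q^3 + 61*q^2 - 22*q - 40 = (q - 1)*(q^5 - q^4 - 23*q^3 + q^2 + 62*q + 40) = (q - 2)*(q - 1)*(q^4 + q^3 - 21*q^2 - 41*q - 20) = (q - 2)*(q - 1)*(q + 4)*(q^3 - 3*q^2 - 9*q - 5) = (q - 5)*(q - 2)*(q - 1)*(q + 4)*(q^2 + 2*q + 1) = (q - 5)*(q - 2)*(q - 1)*(q + 1)*(q + 4)*(q + 1)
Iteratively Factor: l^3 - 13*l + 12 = (l + 4)*(l^2 - 4*l + 3) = (l - 1)*(l + 4)*(l - 3)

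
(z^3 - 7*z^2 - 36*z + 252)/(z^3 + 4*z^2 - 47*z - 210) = (z - 6)/(z + 5)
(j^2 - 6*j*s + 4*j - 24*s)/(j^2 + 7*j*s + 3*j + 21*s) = (j^2 - 6*j*s + 4*j - 24*s)/(j^2 + 7*j*s + 3*j + 21*s)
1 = 1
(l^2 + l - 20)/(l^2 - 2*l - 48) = (-l^2 - l + 20)/(-l^2 + 2*l + 48)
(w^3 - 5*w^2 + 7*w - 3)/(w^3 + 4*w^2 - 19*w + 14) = (w^2 - 4*w + 3)/(w^2 + 5*w - 14)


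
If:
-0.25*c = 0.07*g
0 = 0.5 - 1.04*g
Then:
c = -0.13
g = 0.48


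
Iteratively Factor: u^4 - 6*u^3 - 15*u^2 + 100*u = (u - 5)*(u^3 - u^2 - 20*u) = u*(u - 5)*(u^2 - u - 20) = u*(u - 5)*(u + 4)*(u - 5)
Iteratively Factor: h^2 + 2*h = (h)*(h + 2)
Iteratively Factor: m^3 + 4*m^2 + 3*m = (m + 3)*(m^2 + m) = (m + 1)*(m + 3)*(m)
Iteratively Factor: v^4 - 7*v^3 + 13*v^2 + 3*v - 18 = (v - 2)*(v^3 - 5*v^2 + 3*v + 9) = (v - 3)*(v - 2)*(v^2 - 2*v - 3) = (v - 3)^2*(v - 2)*(v + 1)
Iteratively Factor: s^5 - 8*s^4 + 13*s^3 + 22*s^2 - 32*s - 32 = (s - 2)*(s^4 - 6*s^3 + s^2 + 24*s + 16) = (s - 2)*(s + 1)*(s^3 - 7*s^2 + 8*s + 16) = (s - 4)*(s - 2)*(s + 1)*(s^2 - 3*s - 4) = (s - 4)^2*(s - 2)*(s + 1)*(s + 1)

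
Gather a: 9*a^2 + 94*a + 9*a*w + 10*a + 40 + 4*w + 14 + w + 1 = 9*a^2 + a*(9*w + 104) + 5*w + 55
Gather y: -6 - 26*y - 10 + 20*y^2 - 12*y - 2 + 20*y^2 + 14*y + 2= 40*y^2 - 24*y - 16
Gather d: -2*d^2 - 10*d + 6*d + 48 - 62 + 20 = -2*d^2 - 4*d + 6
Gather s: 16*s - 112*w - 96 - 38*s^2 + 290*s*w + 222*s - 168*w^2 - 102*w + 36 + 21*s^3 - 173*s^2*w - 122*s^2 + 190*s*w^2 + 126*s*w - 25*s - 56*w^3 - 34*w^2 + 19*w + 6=21*s^3 + s^2*(-173*w - 160) + s*(190*w^2 + 416*w + 213) - 56*w^3 - 202*w^2 - 195*w - 54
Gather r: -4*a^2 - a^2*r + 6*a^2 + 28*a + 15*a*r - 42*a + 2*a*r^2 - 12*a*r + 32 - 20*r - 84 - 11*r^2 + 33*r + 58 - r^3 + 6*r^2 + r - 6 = 2*a^2 - 14*a - r^3 + r^2*(2*a - 5) + r*(-a^2 + 3*a + 14)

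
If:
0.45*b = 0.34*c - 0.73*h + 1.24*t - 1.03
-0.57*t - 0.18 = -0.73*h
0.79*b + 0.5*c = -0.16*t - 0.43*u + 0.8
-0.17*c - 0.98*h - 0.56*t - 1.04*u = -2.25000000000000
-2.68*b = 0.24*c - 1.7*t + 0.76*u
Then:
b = -5.02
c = 5.31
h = -3.08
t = -4.26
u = 6.49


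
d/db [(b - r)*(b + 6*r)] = 2*b + 5*r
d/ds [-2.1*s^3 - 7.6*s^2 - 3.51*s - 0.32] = -6.3*s^2 - 15.2*s - 3.51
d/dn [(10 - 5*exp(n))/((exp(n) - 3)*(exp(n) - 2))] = 5*exp(n)/(exp(n) - 3)^2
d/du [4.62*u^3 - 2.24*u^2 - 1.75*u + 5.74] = 13.86*u^2 - 4.48*u - 1.75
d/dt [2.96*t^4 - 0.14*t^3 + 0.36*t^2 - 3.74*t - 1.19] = 11.84*t^3 - 0.42*t^2 + 0.72*t - 3.74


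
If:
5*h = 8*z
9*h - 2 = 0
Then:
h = 2/9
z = 5/36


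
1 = 1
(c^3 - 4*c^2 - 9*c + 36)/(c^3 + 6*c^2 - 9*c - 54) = (c - 4)/(c + 6)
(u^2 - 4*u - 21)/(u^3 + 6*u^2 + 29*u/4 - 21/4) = 4*(u - 7)/(4*u^2 + 12*u - 7)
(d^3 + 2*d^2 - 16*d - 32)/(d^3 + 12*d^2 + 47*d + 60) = (d^2 - 2*d - 8)/(d^2 + 8*d + 15)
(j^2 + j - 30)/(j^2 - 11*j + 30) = (j + 6)/(j - 6)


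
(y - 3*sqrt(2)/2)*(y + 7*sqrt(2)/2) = y^2 + 2*sqrt(2)*y - 21/2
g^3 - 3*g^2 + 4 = (g - 2)^2*(g + 1)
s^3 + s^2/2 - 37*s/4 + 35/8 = (s - 5/2)*(s - 1/2)*(s + 7/2)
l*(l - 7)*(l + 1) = l^3 - 6*l^2 - 7*l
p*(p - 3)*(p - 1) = p^3 - 4*p^2 + 3*p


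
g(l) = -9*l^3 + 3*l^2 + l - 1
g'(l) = -27*l^2 + 6*l + 1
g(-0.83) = 5.38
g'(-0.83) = -22.58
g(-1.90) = 69.66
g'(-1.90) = -107.87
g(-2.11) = 94.79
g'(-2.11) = -131.87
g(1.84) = -45.07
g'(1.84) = -79.37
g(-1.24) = 19.53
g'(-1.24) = -47.96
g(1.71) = -35.52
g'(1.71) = -67.69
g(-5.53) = 1607.22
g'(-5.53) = -857.86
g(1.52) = -24.16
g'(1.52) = -52.26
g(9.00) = -6310.00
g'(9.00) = -2132.00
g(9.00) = -6310.00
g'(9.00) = -2132.00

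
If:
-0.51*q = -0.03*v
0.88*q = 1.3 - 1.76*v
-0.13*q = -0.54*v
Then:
No Solution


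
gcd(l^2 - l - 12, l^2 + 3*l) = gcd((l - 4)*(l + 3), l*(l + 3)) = l + 3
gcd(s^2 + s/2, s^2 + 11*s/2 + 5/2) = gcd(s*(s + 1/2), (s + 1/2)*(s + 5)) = s + 1/2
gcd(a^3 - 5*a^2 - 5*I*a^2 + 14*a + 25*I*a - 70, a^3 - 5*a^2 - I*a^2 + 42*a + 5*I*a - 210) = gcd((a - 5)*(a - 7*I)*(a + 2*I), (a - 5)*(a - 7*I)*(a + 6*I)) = a^2 + a*(-5 - 7*I) + 35*I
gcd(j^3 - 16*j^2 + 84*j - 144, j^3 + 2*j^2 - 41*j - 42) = j - 6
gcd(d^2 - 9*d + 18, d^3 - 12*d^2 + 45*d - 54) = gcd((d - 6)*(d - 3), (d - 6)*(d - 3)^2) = d^2 - 9*d + 18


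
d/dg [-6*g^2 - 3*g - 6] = -12*g - 3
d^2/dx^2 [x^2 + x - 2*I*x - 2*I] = 2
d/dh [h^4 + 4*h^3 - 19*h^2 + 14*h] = 4*h^3 + 12*h^2 - 38*h + 14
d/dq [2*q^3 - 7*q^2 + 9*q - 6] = 6*q^2 - 14*q + 9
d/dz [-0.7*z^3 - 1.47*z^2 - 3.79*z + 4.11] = -2.1*z^2 - 2.94*z - 3.79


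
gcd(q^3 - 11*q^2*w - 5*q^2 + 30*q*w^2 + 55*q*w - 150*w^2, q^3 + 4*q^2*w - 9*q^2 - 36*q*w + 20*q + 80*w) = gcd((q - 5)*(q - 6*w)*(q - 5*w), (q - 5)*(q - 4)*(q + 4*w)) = q - 5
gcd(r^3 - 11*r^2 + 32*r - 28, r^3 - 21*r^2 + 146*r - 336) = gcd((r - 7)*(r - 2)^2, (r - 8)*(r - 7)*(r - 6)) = r - 7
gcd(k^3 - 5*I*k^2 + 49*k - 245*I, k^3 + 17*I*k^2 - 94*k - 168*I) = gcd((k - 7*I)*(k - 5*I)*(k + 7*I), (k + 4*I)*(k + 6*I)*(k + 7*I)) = k + 7*I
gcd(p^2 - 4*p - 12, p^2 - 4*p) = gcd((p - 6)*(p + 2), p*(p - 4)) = 1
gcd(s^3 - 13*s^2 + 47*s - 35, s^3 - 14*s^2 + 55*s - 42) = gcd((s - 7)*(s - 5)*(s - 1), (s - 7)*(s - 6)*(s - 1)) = s^2 - 8*s + 7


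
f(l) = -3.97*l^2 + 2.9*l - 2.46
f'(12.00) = -92.38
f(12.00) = -539.34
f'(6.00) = -44.74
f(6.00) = -127.98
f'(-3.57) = 31.25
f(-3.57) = -63.41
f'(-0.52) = 7.03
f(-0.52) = -5.04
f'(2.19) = -14.49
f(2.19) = -15.15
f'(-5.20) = 44.19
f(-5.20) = -124.89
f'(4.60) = -33.62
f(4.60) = -73.13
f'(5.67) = -42.12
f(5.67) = -113.65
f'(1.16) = -6.31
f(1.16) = -4.44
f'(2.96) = -20.60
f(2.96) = -28.66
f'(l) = 2.9 - 7.94*l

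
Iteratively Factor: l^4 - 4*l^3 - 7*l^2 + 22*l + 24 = (l - 3)*(l^3 - l^2 - 10*l - 8) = (l - 4)*(l - 3)*(l^2 + 3*l + 2) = (l - 4)*(l - 3)*(l + 2)*(l + 1)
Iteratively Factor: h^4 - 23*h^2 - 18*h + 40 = (h + 2)*(h^3 - 2*h^2 - 19*h + 20) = (h - 1)*(h + 2)*(h^2 - h - 20) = (h - 1)*(h + 2)*(h + 4)*(h - 5)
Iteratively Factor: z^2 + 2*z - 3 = (z + 3)*(z - 1)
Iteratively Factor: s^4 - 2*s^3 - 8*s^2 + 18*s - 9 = (s - 3)*(s^3 + s^2 - 5*s + 3) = (s - 3)*(s - 1)*(s^2 + 2*s - 3) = (s - 3)*(s - 1)^2*(s + 3)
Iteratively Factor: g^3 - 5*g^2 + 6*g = (g)*(g^2 - 5*g + 6) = g*(g - 3)*(g - 2)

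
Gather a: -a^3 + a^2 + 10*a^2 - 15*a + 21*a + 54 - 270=-a^3 + 11*a^2 + 6*a - 216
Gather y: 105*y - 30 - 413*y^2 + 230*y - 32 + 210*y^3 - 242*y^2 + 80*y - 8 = 210*y^3 - 655*y^2 + 415*y - 70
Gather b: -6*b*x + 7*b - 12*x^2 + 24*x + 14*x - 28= b*(7 - 6*x) - 12*x^2 + 38*x - 28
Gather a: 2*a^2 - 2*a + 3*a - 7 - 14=2*a^2 + a - 21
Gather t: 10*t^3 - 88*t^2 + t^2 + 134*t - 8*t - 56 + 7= 10*t^3 - 87*t^2 + 126*t - 49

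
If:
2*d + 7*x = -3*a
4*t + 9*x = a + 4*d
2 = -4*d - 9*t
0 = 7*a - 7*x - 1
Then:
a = 319/2324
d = -433/2324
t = -81/581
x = -13/2324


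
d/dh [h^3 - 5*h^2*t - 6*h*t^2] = 3*h^2 - 10*h*t - 6*t^2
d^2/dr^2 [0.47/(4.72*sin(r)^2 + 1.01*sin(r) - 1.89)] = (-41.883392*sin(r)^4 - 6.721752*sin(r)^3 + 45.574537*sin(r)^2 + 12.546321*sin(r) + 9.344446)/(4.72*sin(r)^2 + 1.01*sin(r) - 1.89)^3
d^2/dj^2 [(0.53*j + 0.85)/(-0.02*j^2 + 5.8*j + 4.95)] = ((0.04*j - 5.8)*(0.08*j - 11.6)*(0.53*j + 0.85) + (0.0636*j - 6.114)*(-0.02*j^2 + 5.8*j + 4.95))/(-0.02*j^2 + 5.8*j + 4.95)^3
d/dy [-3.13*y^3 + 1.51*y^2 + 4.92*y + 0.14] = -9.39*y^2 + 3.02*y + 4.92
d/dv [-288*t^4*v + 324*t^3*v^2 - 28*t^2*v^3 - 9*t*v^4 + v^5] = -288*t^4 + 648*t^3*v - 84*t^2*v^2 - 36*t*v^3 + 5*v^4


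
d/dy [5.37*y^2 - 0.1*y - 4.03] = 10.74*y - 0.1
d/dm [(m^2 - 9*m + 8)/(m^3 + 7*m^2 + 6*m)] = (-m^4 + 18*m^3 + 45*m^2 - 112*m - 48)/(m^2*(m^4 + 14*m^3 + 61*m^2 + 84*m + 36))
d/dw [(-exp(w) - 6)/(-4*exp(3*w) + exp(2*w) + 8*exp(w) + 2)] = (-8*exp(3*w) - 71*exp(2*w) + 12*exp(w) + 46)*exp(w)/(16*exp(6*w) - 8*exp(5*w) - 63*exp(4*w) + 68*exp(2*w) + 32*exp(w) + 4)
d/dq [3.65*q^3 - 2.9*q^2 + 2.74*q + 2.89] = 10.95*q^2 - 5.8*q + 2.74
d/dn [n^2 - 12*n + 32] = 2*n - 12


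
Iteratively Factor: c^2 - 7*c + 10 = (c - 2)*(c - 5)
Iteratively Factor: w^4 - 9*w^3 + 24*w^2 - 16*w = (w)*(w^3 - 9*w^2 + 24*w - 16) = w*(w - 4)*(w^2 - 5*w + 4) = w*(w - 4)^2*(w - 1)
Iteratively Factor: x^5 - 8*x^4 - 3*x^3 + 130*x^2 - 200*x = (x)*(x^4 - 8*x^3 - 3*x^2 + 130*x - 200) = x*(x - 2)*(x^3 - 6*x^2 - 15*x + 100) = x*(x - 2)*(x + 4)*(x^2 - 10*x + 25) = x*(x - 5)*(x - 2)*(x + 4)*(x - 5)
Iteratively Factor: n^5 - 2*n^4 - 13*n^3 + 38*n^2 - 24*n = (n + 4)*(n^4 - 6*n^3 + 11*n^2 - 6*n) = (n - 1)*(n + 4)*(n^3 - 5*n^2 + 6*n) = (n - 2)*(n - 1)*(n + 4)*(n^2 - 3*n) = n*(n - 2)*(n - 1)*(n + 4)*(n - 3)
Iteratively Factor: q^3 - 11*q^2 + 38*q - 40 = (q - 2)*(q^2 - 9*q + 20) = (q - 5)*(q - 2)*(q - 4)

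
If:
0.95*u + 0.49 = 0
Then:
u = -0.52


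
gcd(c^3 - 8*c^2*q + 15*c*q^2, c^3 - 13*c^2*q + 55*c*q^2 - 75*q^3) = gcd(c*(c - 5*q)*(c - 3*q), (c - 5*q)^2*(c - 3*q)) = c^2 - 8*c*q + 15*q^2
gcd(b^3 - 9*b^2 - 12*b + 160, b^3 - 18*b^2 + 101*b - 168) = b - 8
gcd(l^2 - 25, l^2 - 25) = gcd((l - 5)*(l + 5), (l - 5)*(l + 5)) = l^2 - 25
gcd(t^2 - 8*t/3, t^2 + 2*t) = t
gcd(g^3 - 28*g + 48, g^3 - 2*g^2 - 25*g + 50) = g - 2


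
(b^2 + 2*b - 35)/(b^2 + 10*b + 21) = (b - 5)/(b + 3)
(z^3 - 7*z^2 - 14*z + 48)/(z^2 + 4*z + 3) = (z^2 - 10*z + 16)/(z + 1)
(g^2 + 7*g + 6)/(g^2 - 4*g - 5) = (g + 6)/(g - 5)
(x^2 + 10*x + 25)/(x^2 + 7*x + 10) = (x + 5)/(x + 2)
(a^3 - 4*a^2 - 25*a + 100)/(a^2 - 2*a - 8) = (a^2 - 25)/(a + 2)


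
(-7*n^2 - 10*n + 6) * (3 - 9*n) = 63*n^3 + 69*n^2 - 84*n + 18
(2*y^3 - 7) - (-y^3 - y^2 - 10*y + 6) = 3*y^3 + y^2 + 10*y - 13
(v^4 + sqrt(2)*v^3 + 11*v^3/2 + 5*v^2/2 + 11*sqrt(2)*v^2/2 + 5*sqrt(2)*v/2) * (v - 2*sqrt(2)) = v^5 - sqrt(2)*v^4 + 11*v^4/2 - 11*sqrt(2)*v^3/2 - 3*v^3/2 - 22*v^2 - 5*sqrt(2)*v^2/2 - 10*v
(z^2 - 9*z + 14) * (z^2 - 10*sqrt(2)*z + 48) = z^4 - 10*sqrt(2)*z^3 - 9*z^3 + 62*z^2 + 90*sqrt(2)*z^2 - 432*z - 140*sqrt(2)*z + 672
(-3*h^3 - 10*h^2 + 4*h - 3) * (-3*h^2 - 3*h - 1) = 9*h^5 + 39*h^4 + 21*h^3 + 7*h^2 + 5*h + 3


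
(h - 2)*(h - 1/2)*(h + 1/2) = h^3 - 2*h^2 - h/4 + 1/2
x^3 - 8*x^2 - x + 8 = (x - 8)*(x - 1)*(x + 1)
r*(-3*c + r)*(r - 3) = -3*c*r^2 + 9*c*r + r^3 - 3*r^2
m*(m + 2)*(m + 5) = m^3 + 7*m^2 + 10*m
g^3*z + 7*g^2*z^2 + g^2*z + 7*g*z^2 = g*(g + 7*z)*(g*z + z)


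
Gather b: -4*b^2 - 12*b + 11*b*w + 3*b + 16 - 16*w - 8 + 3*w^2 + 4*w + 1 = -4*b^2 + b*(11*w - 9) + 3*w^2 - 12*w + 9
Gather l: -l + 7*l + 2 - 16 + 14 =6*l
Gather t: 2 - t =2 - t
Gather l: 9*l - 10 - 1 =9*l - 11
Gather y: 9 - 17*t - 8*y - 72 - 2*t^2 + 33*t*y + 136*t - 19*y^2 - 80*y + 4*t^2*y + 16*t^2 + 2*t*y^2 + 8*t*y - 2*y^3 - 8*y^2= 14*t^2 + 119*t - 2*y^3 + y^2*(2*t - 27) + y*(4*t^2 + 41*t - 88) - 63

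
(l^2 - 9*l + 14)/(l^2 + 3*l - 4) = (l^2 - 9*l + 14)/(l^2 + 3*l - 4)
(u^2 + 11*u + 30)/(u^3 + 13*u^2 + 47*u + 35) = (u + 6)/(u^2 + 8*u + 7)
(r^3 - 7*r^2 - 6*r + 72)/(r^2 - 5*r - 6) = (r^2 - r - 12)/(r + 1)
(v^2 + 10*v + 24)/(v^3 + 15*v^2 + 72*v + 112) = (v + 6)/(v^2 + 11*v + 28)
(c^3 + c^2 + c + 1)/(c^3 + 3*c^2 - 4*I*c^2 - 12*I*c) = (c^3 + c^2 + c + 1)/(c*(c^2 + c*(3 - 4*I) - 12*I))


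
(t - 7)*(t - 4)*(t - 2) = t^3 - 13*t^2 + 50*t - 56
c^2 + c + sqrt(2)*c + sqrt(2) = (c + 1)*(c + sqrt(2))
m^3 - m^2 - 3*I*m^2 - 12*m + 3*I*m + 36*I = (m - 4)*(m + 3)*(m - 3*I)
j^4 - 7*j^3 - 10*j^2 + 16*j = j*(j - 8)*(j - 1)*(j + 2)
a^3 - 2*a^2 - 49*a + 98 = (a - 7)*(a - 2)*(a + 7)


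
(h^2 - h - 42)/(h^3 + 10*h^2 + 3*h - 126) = (h - 7)/(h^2 + 4*h - 21)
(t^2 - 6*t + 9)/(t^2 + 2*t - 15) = (t - 3)/(t + 5)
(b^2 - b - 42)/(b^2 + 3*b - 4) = (b^2 - b - 42)/(b^2 + 3*b - 4)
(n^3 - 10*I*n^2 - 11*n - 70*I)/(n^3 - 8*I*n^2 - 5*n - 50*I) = (n - 7*I)/(n - 5*I)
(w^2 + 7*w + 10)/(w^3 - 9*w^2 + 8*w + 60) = (w + 5)/(w^2 - 11*w + 30)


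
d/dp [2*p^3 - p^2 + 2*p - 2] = 6*p^2 - 2*p + 2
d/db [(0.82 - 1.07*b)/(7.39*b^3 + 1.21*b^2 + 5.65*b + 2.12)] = (15.8146*b^3 - 16.8847*b^2 - 1.9844*b - 6.9014)/(54.6121*b^6 + 17.8838*b^5 + 84.9711*b^4 + 45.0066*b^3 + 37.0529*b^2 + 23.956*b + 4.4944)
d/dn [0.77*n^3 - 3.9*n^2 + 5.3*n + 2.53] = 2.31*n^2 - 7.8*n + 5.3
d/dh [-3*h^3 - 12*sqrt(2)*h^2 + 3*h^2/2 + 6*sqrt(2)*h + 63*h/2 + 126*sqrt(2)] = -9*h^2 - 24*sqrt(2)*h + 3*h + 6*sqrt(2) + 63/2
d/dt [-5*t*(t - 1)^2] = 5*(1 - 3*t)*(t - 1)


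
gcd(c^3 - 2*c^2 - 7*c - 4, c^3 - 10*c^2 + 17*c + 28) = c^2 - 3*c - 4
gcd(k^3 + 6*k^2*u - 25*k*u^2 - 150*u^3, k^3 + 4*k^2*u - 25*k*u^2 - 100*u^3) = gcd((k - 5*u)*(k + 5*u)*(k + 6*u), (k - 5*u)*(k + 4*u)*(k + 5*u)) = -k^2 + 25*u^2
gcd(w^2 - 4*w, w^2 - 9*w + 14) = 1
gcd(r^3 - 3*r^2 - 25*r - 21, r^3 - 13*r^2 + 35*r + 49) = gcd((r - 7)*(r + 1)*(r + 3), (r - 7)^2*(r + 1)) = r^2 - 6*r - 7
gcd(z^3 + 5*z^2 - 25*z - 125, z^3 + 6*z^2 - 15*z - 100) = z^2 + 10*z + 25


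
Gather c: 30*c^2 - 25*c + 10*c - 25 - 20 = 30*c^2 - 15*c - 45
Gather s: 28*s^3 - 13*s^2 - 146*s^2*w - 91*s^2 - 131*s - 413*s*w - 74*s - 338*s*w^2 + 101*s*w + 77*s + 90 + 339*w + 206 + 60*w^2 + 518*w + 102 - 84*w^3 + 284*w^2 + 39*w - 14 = 28*s^3 + s^2*(-146*w - 104) + s*(-338*w^2 - 312*w - 128) - 84*w^3 + 344*w^2 + 896*w + 384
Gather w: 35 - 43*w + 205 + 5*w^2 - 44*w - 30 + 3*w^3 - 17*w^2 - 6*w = 3*w^3 - 12*w^2 - 93*w + 210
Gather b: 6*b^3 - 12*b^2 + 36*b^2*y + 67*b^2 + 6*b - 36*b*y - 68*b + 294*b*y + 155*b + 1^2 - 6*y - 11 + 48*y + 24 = 6*b^3 + b^2*(36*y + 55) + b*(258*y + 93) + 42*y + 14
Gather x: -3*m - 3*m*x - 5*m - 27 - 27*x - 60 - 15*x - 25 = -8*m + x*(-3*m - 42) - 112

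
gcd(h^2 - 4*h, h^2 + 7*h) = h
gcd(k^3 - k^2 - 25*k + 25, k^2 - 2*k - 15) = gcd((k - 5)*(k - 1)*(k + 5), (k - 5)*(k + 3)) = k - 5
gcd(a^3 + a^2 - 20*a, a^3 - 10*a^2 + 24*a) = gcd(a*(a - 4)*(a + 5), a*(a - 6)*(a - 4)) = a^2 - 4*a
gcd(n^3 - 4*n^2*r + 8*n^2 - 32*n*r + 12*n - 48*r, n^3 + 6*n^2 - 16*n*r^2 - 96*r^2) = -n^2 + 4*n*r - 6*n + 24*r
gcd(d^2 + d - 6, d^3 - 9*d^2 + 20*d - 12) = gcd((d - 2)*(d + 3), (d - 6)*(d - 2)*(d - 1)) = d - 2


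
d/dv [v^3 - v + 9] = 3*v^2 - 1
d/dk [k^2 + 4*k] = 2*k + 4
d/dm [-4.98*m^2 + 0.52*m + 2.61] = 0.52 - 9.96*m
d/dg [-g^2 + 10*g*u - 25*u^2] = -2*g + 10*u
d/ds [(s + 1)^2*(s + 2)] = (s + 1)*(3*s + 5)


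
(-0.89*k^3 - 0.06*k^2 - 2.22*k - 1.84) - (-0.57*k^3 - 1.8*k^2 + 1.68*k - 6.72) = -0.32*k^3 + 1.74*k^2 - 3.9*k + 4.88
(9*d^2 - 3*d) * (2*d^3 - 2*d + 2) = 18*d^5 - 6*d^4 - 18*d^3 + 24*d^2 - 6*d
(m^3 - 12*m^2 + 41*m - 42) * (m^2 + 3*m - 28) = m^5 - 9*m^4 - 23*m^3 + 417*m^2 - 1274*m + 1176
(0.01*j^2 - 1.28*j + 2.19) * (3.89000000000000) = 0.0389*j^2 - 4.9792*j + 8.5191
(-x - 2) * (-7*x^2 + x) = 7*x^3 + 13*x^2 - 2*x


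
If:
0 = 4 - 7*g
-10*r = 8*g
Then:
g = 4/7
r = -16/35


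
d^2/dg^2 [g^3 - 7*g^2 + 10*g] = 6*g - 14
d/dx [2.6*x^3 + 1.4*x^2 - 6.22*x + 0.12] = 7.8*x^2 + 2.8*x - 6.22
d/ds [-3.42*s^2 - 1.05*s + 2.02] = -6.84*s - 1.05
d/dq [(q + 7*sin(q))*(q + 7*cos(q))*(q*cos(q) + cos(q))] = -(q + 1)*(q + 7*sin(q))*(7*sin(q) - 1)*cos(q) + (q + 1)*(q + 7*cos(q))*(7*cos(q) + 1)*cos(q) - (q + 7*sin(q))*(q + 7*cos(q))*(q*sin(q) - sqrt(2)*cos(q + pi/4))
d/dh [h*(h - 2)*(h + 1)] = 3*h^2 - 2*h - 2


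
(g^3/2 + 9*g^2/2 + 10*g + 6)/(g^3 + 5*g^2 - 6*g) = (g^2 + 3*g + 2)/(2*g*(g - 1))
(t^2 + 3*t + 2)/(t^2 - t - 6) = (t + 1)/(t - 3)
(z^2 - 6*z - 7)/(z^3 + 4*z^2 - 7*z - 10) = (z - 7)/(z^2 + 3*z - 10)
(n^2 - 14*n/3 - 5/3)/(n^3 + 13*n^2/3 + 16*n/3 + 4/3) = (n - 5)/(n^2 + 4*n + 4)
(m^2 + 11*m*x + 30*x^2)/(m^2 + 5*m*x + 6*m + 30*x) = (m + 6*x)/(m + 6)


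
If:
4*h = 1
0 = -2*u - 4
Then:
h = 1/4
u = -2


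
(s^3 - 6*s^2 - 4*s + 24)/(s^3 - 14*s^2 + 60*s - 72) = (s + 2)/(s - 6)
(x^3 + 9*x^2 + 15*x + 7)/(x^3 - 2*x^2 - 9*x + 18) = (x^3 + 9*x^2 + 15*x + 7)/(x^3 - 2*x^2 - 9*x + 18)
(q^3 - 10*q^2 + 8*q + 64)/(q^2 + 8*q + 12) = (q^2 - 12*q + 32)/(q + 6)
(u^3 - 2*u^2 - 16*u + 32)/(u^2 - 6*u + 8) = u + 4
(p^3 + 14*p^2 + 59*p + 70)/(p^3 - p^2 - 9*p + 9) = (p^3 + 14*p^2 + 59*p + 70)/(p^3 - p^2 - 9*p + 9)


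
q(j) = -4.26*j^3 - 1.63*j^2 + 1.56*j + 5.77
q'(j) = -12.78*j^2 - 3.26*j + 1.56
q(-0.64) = 5.22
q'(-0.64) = -1.59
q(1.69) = -16.81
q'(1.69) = -40.45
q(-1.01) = 6.92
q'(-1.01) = -8.18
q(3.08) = -129.36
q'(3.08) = -129.72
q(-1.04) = 7.18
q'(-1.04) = -8.87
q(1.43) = -7.79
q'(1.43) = -29.24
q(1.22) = -2.49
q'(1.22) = -21.44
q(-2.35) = 48.39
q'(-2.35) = -61.36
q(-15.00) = 13993.12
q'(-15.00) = -2825.04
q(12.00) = -7571.51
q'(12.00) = -1877.88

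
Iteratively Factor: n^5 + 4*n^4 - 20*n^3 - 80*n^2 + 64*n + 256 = (n + 4)*(n^4 - 20*n^2 + 64) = (n - 2)*(n + 4)*(n^3 + 2*n^2 - 16*n - 32) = (n - 2)*(n + 4)^2*(n^2 - 2*n - 8) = (n - 4)*(n - 2)*(n + 4)^2*(n + 2)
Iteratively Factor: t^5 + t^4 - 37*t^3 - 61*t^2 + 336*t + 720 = (t + 3)*(t^4 - 2*t^3 - 31*t^2 + 32*t + 240) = (t + 3)^2*(t^3 - 5*t^2 - 16*t + 80) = (t + 3)^2*(t + 4)*(t^2 - 9*t + 20) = (t - 5)*(t + 3)^2*(t + 4)*(t - 4)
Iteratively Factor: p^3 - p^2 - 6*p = (p)*(p^2 - p - 6) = p*(p - 3)*(p + 2)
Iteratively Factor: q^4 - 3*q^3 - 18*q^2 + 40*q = (q + 4)*(q^3 - 7*q^2 + 10*q) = q*(q + 4)*(q^2 - 7*q + 10) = q*(q - 5)*(q + 4)*(q - 2)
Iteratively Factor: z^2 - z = (z - 1)*(z)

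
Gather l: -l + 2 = 2 - l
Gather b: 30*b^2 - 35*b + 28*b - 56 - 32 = 30*b^2 - 7*b - 88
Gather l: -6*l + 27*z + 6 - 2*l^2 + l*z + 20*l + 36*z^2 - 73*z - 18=-2*l^2 + l*(z + 14) + 36*z^2 - 46*z - 12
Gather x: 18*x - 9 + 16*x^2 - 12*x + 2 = 16*x^2 + 6*x - 7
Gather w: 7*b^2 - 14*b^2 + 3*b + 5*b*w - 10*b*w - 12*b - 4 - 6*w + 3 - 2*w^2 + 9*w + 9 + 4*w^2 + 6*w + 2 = -7*b^2 - 9*b + 2*w^2 + w*(9 - 5*b) + 10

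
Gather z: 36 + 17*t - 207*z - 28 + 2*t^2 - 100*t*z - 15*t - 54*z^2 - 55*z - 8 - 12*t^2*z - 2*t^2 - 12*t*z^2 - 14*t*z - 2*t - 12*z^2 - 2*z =z^2*(-12*t - 66) + z*(-12*t^2 - 114*t - 264)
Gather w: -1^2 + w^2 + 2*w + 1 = w^2 + 2*w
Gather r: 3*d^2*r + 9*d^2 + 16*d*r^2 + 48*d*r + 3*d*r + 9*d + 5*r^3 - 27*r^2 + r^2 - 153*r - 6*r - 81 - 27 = 9*d^2 + 9*d + 5*r^3 + r^2*(16*d - 26) + r*(3*d^2 + 51*d - 159) - 108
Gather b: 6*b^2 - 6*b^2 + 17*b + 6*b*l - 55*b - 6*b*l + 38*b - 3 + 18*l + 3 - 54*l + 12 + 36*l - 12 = 0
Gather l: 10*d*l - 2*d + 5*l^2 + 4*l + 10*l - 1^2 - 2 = -2*d + 5*l^2 + l*(10*d + 14) - 3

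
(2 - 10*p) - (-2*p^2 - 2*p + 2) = 2*p^2 - 8*p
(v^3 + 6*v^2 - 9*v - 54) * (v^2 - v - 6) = v^5 + 5*v^4 - 21*v^3 - 81*v^2 + 108*v + 324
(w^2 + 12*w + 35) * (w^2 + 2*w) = w^4 + 14*w^3 + 59*w^2 + 70*w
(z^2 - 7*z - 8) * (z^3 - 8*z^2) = z^5 - 15*z^4 + 48*z^3 + 64*z^2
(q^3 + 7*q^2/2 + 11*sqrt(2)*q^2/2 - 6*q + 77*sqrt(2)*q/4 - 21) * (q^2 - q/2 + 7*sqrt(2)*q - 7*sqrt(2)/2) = q^5 + 3*q^4 + 25*sqrt(2)*q^4/2 + 75*sqrt(2)*q^3/2 + 277*q^3/4 - 511*sqrt(2)*q^2/8 + 213*q^2 - 126*sqrt(2)*q - 497*q/4 + 147*sqrt(2)/2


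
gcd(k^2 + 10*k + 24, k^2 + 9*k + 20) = k + 4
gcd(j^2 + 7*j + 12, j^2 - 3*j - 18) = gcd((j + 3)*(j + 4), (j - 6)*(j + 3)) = j + 3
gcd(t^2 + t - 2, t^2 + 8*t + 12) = t + 2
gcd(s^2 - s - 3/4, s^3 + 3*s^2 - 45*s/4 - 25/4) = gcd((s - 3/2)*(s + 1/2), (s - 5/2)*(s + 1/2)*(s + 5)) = s + 1/2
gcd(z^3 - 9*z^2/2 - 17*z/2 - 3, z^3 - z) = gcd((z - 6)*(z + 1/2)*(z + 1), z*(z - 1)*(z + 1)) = z + 1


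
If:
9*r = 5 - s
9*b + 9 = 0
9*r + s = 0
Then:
No Solution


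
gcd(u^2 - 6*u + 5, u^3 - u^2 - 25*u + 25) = u^2 - 6*u + 5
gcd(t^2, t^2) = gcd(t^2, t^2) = t^2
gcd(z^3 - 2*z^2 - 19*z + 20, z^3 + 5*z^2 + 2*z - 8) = z^2 + 3*z - 4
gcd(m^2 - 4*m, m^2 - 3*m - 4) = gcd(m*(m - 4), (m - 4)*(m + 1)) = m - 4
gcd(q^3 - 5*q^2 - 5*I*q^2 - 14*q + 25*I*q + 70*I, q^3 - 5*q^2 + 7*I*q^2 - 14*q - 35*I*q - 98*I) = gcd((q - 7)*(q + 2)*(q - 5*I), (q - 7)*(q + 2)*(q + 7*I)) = q^2 - 5*q - 14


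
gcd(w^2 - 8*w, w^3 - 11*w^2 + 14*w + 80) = w - 8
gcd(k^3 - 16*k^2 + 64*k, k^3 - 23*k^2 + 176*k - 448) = k^2 - 16*k + 64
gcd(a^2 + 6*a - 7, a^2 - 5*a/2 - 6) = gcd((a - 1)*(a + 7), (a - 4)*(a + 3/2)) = 1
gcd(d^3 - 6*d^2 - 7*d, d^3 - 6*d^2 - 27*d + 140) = d - 7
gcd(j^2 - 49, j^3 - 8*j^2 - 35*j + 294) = j - 7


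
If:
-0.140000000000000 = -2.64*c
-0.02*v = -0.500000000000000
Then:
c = 0.05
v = 25.00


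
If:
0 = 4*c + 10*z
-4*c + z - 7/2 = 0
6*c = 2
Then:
No Solution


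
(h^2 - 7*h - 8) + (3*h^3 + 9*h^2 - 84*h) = 3*h^3 + 10*h^2 - 91*h - 8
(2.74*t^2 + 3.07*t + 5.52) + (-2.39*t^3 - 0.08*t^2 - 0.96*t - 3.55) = -2.39*t^3 + 2.66*t^2 + 2.11*t + 1.97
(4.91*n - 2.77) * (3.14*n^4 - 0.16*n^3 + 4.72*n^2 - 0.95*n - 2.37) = 15.4174*n^5 - 9.4834*n^4 + 23.6184*n^3 - 17.7389*n^2 - 9.0052*n + 6.5649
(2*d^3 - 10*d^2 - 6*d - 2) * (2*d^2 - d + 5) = 4*d^5 - 22*d^4 + 8*d^3 - 48*d^2 - 28*d - 10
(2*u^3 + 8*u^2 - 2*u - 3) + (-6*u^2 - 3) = 2*u^3 + 2*u^2 - 2*u - 6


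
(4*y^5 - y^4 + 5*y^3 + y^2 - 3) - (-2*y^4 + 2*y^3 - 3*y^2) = 4*y^5 + y^4 + 3*y^3 + 4*y^2 - 3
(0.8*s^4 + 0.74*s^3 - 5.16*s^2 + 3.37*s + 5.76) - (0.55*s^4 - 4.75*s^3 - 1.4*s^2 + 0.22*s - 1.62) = 0.25*s^4 + 5.49*s^3 - 3.76*s^2 + 3.15*s + 7.38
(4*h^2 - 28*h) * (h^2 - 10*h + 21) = 4*h^4 - 68*h^3 + 364*h^2 - 588*h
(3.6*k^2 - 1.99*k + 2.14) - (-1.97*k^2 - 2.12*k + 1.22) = 5.57*k^2 + 0.13*k + 0.92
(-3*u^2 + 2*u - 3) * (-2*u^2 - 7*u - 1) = 6*u^4 + 17*u^3 - 5*u^2 + 19*u + 3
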